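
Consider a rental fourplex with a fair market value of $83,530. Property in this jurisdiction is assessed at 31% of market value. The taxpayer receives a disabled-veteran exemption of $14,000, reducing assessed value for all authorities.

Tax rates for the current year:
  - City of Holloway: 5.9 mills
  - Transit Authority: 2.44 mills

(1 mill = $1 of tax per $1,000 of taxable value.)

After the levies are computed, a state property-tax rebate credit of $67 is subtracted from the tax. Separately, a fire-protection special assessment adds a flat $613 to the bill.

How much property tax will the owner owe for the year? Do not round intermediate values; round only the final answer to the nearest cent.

$645.20

Assessed value = $83,530 × 0.31 = $25,894.3
Taxable value = $25,894.3 − $14,000 = $11,894.3
City of Holloway: $11,894.3 × 0.0059 = $70.17637
Transit Authority: $11,894.3 × 0.00244 = $29.022092
Levies subtotal = $99.198462
After credit = $99.198462 − $67 = $32.198462
Total = $32.198462 + $613 = $645.198462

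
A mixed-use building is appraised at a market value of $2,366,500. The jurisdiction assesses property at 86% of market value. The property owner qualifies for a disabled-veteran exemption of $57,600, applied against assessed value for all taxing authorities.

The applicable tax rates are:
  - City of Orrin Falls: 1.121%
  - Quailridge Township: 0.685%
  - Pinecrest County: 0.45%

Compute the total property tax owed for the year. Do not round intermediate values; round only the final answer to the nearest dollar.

Assessed value = $2,366,500 × 0.86 = $2,035,190
Taxable value = $2,035,190 − $57,600 = $1,977,590
City of Orrin Falls: $1,977,590 × 0.01121 = $22,168.7839
Quailridge Township: $1,977,590 × 0.00685 = $13,546.4915
Pinecrest County: $1,977,590 × 0.0045 = $8,899.155
Total = $22,168.7839 + $13,546.4915 + $8,899.155 = $44,614.4304

$44,614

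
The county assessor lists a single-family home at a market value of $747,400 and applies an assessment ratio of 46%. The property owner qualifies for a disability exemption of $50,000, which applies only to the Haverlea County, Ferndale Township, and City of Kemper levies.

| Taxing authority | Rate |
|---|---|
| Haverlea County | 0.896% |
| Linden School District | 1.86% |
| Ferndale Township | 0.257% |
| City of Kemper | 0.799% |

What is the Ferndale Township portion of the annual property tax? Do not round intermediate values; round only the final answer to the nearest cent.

Assessed value = $747,400 × 0.46 = $343,804
Ferndale Township taxable value = $343,804 − $50,000 = $293,804
Ferndale Township levy = $293,804 × 0.00257 = $755.07628

$755.08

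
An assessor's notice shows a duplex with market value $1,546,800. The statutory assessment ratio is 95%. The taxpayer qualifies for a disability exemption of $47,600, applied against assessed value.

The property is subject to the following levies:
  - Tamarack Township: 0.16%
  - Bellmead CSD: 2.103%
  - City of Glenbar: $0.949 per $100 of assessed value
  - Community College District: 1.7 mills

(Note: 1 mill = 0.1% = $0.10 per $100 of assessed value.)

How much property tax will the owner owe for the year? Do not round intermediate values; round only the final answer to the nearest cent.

Assessed value = $1,546,800 × 0.95 = $1,469,460
Taxable value = $1,469,460 − $47,600 = $1,421,860
Tamarack Township: $1,421,860 × 0.0016 = $2,274.976
Bellmead CSD: $1,421,860 × 0.02103 = $29,901.7158
City of Glenbar: $1,421,860 × 0.00949 = $13,493.4514
Community College District: $1,421,860 × 0.0017 = $2,417.162
Total = $48,087.3052

$48,087.31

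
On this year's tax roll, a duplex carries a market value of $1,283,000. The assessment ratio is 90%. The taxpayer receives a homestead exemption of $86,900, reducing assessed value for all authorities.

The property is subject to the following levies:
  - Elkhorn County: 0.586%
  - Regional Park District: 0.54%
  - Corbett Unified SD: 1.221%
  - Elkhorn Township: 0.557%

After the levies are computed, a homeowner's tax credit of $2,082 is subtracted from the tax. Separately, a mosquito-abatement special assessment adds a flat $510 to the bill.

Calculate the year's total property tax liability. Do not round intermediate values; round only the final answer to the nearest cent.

$29,436.91

Assessed value = $1,283,000 × 0.9 = $1,154,700
Taxable value = $1,154,700 − $86,900 = $1,067,800
Elkhorn County: $1,067,800 × 0.00586 = $6,257.308
Regional Park District: $1,067,800 × 0.0054 = $5,766.12
Corbett Unified SD: $1,067,800 × 0.01221 = $13,037.838
Elkhorn Township: $1,067,800 × 0.00557 = $5,947.646
Levies subtotal = $31,008.912
After credit = $31,008.912 − $2,082 = $28,926.912
Total = $28,926.912 + $510 = $29,436.912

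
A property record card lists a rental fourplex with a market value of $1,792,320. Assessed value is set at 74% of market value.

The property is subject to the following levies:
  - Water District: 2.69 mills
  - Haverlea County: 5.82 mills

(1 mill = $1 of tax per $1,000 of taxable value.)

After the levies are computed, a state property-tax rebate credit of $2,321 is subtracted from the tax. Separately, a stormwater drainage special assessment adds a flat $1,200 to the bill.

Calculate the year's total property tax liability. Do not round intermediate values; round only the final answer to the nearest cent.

Assessed value = $1,792,320 × 0.74 = $1,326,316.8
Water District: $1,326,316.8 × 0.00269 = $3,567.792192
Haverlea County: $1,326,316.8 × 0.00582 = $7,719.163776
Levies subtotal = $11,286.955968
After credit = $11,286.955968 − $2,321 = $8,965.955968
Total = $8,965.955968 + $1,200 = $10,165.955968

$10,165.96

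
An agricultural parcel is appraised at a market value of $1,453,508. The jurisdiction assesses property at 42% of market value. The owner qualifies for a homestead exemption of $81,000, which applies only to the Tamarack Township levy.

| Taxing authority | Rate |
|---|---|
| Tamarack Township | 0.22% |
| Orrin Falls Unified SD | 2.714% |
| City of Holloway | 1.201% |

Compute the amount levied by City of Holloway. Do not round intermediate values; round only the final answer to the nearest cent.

$7,331.79

Assessed value = $1,453,508 × 0.42 = $610,473.36
City of Holloway taxable value = $610,473.36 (exemption does not apply)
City of Holloway levy = $610,473.36 × 0.01201 = $7,331.7850536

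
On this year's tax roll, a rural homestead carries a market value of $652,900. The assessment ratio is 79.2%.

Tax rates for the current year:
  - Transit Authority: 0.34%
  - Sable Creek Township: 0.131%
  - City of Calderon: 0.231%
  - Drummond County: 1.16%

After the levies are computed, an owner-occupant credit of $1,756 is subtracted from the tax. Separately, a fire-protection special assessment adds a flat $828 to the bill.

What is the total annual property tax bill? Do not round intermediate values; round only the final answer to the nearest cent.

Assessed value = $652,900 × 0.792 = $517,096.8
Transit Authority: $517,096.8 × 0.0034 = $1,758.12912
Sable Creek Township: $517,096.8 × 0.00131 = $677.396808
City of Calderon: $517,096.8 × 0.00231 = $1,194.493608
Drummond County: $517,096.8 × 0.0116 = $5,998.32288
Levies subtotal = $9,628.342416
After credit = $9,628.342416 − $1,756 = $7,872.342416
Total = $7,872.342416 + $828 = $8,700.342416

$8,700.34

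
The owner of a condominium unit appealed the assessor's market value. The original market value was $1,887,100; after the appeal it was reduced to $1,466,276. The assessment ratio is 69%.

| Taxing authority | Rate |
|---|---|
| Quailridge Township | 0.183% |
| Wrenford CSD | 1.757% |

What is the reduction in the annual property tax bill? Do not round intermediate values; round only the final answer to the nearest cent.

Old assessed value = $1,887,100 × 0.69 = $1,302,099
New assessed value = $1,466,276 × 0.69 = $1,011,730.44
Combined rate = 0.00183 + 0.01757 = 0.0194
Old tax = $1,302,099 × 0.0194 = $25,260.7206
New tax = $1,011,730.44 × 0.0194 = $19,627.570536
Reduction = $25,260.7206 − $19,627.570536 = $5,633.150064

$5,633.15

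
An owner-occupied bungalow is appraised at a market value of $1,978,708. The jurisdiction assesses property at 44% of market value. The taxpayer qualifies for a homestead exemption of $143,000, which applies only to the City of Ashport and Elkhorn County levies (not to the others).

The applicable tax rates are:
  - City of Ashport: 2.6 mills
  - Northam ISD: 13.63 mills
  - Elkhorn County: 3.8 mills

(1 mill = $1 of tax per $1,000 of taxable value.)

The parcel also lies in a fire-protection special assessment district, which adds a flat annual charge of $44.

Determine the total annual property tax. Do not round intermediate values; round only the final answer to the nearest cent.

$16,567.55

Assessed value = $1,978,708 × 0.44 = $870,631.52
City of Ashport: ($870,631.52 − $143,000) × 0.0026 = $727,631.52 × 0.0026 = $1,891.841952
Northam ISD: $870,631.52 × 0.01363 = $11,866.7076176
Elkhorn County: ($870,631.52 − $143,000) × 0.0038 = $727,631.52 × 0.0038 = $2,764.999776
Levies subtotal = $16,523.5493456
Total = $16,523.5493456 + $44 = $16,567.5493456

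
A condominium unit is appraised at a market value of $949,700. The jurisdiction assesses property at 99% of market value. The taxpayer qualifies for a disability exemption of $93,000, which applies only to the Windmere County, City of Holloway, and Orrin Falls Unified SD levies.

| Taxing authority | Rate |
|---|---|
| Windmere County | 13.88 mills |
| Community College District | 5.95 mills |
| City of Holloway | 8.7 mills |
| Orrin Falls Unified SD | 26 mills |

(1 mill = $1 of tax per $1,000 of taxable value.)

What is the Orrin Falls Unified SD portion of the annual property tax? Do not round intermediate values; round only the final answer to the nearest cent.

$22,027.28

Assessed value = $949,700 × 0.99 = $940,203
Orrin Falls Unified SD taxable value = $940,203 − $93,000 = $847,203
Orrin Falls Unified SD levy = $847,203 × 0.026 = $22,027.278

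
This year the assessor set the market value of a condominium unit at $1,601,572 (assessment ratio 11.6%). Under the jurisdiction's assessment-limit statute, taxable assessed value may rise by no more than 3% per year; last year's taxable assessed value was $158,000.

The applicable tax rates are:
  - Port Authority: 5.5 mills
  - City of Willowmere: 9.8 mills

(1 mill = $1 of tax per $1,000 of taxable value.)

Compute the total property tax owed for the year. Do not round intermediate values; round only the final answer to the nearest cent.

Uncapped assessed value = $1,601,572 × 0.116 = $185,782.352
Cap limit = $158,000 × 1.03 = $162,740
Taxable assessed value = min($185,782.352, $162,740) = $162,740 (cap binds)
Port Authority: $162,740 × 0.0055 = $895.07
City of Willowmere: $162,740 × 0.0098 = $1,594.852
Total = $2,489.922

$2,489.92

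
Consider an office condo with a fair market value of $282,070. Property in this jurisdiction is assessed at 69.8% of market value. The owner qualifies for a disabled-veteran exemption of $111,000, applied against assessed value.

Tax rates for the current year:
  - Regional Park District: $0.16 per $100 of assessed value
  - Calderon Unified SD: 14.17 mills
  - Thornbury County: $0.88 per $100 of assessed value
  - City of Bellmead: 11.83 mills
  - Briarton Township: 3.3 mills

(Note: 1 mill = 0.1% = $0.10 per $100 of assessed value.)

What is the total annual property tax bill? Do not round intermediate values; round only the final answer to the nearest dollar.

$3,410

Assessed value = $282,070 × 0.698 = $196,884.86
Taxable value = $196,884.86 − $111,000 = $85,884.86
Regional Park District: $85,884.86 × 0.0016 = $137.415776
Calderon Unified SD: $85,884.86 × 0.01417 = $1,216.9884662
Thornbury County: $85,884.86 × 0.0088 = $755.786768
City of Bellmead: $85,884.86 × 0.01183 = $1,016.0178938
Briarton Township: $85,884.86 × 0.0033 = $283.420038
Total = $3,409.628942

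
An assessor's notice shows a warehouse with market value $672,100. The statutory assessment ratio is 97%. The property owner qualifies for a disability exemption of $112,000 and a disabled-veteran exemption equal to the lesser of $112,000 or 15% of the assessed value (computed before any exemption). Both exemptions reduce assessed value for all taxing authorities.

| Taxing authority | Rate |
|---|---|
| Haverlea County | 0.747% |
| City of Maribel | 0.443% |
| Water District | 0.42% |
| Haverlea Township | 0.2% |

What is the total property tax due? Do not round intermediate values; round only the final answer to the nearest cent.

$8,002.85

Assessed value = $672,100 × 0.97 = $651,937
Disabled-veteran exemption = min($112,000, 15% × $651,937) = min($112,000, $97,790.55) = $97,790.55 (percentage binds)
Taxable value = $651,937 − $112,000 − $97,790.55 = $442,146.45
Haverlea County: $442,146.45 × 0.00747 = $3,302.8339815
City of Maribel: $442,146.45 × 0.00443 = $1,958.7087735
Water District: $442,146.45 × 0.0042 = $1,857.01509
Haverlea Township: $442,146.45 × 0.002 = $884.2929
Total = $8,002.850745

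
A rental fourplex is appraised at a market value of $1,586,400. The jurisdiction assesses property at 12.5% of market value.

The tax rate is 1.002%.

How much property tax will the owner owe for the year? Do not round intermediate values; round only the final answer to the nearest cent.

$1,986.97

Assessed value = $1,586,400 × 0.125 = $198,300
Tax = $198,300 × 0.01002 = $1,986.966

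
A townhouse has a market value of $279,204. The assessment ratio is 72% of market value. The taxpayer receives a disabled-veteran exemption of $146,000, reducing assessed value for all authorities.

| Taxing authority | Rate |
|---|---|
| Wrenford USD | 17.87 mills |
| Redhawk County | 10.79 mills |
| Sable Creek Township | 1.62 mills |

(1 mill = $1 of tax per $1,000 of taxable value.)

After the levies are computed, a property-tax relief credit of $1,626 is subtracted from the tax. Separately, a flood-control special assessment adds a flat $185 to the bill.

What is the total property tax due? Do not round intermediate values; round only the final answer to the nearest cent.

Assessed value = $279,204 × 0.72 = $201,026.88
Taxable value = $201,026.88 − $146,000 = $55,026.88
Wrenford USD: $55,026.88 × 0.01787 = $983.3303456
Redhawk County: $55,026.88 × 0.01079 = $593.7400352
Sable Creek Township: $55,026.88 × 0.00162 = $89.1435456
Levies subtotal = $1,666.2139264
After credit = $1,666.2139264 − $1,626 = $40.2139264
Total = $40.2139264 + $185 = $225.2139264

$225.21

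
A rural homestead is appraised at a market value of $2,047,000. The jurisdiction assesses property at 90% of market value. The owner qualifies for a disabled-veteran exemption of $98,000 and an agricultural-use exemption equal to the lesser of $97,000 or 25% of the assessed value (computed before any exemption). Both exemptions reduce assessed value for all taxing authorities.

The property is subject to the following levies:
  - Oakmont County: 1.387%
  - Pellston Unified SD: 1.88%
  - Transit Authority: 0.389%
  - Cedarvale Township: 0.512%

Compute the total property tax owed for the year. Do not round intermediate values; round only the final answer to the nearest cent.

$68,659.46

Assessed value = $2,047,000 × 0.9 = $1,842,300
Agricultural-use exemption = min($97,000, 25% × $1,842,300) = min($97,000, $460,575) = $97,000 (dollar cap binds)
Taxable value = $1,842,300 − $98,000 − $97,000 = $1,647,300
Oakmont County: $1,647,300 × 0.01387 = $22,848.051
Pellston Unified SD: $1,647,300 × 0.0188 = $30,969.24
Transit Authority: $1,647,300 × 0.00389 = $6,407.997
Cedarvale Township: $1,647,300 × 0.00512 = $8,434.176
Total = $68,659.464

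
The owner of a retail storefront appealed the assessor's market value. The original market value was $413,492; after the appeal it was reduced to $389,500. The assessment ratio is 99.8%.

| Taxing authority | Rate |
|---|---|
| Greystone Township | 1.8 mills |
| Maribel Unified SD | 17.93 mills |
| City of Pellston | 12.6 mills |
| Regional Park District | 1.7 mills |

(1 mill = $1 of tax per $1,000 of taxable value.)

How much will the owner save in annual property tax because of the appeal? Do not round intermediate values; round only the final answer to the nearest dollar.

$815

Old assessed value = $413,492 × 0.998 = $412,665.016
New assessed value = $389,500 × 0.998 = $388,721
Combined rate = 0.0018 + 0.01793 + 0.0126 + 0.0017 = 0.03403
Old tax = $412,665.016 × 0.03403 = $14,042.99049448
New tax = $388,721 × 0.03403 = $13,228.17563
Reduction = $14,042.99049448 − $13,228.17563 = $814.81486448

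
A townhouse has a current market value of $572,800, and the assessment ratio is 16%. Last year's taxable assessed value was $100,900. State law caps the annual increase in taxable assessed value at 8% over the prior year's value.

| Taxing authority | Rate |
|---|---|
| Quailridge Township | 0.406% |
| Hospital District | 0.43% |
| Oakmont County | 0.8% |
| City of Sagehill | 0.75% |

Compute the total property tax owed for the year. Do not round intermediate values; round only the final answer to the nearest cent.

Uncapped assessed value = $572,800 × 0.16 = $91,648
Cap limit = $100,900 × 1.08 = $108,972
Taxable assessed value = min($91,648, $108,972) = $91,648 (cap does not bind)
Quailridge Township: $91,648 × 0.00406 = $372.09088
Hospital District: $91,648 × 0.0043 = $394.0864
Oakmont County: $91,648 × 0.008 = $733.184
City of Sagehill: $91,648 × 0.0075 = $687.36
Total = $2,186.72128

$2,186.72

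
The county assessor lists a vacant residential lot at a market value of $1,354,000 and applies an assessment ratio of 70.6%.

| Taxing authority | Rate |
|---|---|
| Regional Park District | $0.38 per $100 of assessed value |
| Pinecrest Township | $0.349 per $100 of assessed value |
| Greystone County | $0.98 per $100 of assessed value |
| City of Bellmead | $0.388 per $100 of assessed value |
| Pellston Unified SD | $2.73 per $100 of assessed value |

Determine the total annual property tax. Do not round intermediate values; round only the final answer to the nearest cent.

Assessed value = $1,354,000 × 0.706 = $955,924
Regional Park District: $955,924 × 0.0038 = $3,632.5112
Pinecrest Township: $955,924 × 0.00349 = $3,336.17476
Greystone County: $955,924 × 0.0098 = $9,368.0552
City of Bellmead: $955,924 × 0.00388 = $3,708.98512
Pellston Unified SD: $955,924 × 0.0273 = $26,096.7252
Total = $3,632.5112 + $3,336.17476 + $9,368.0552 + $3,708.98512 + $26,096.7252 = $46,142.45148

$46,142.45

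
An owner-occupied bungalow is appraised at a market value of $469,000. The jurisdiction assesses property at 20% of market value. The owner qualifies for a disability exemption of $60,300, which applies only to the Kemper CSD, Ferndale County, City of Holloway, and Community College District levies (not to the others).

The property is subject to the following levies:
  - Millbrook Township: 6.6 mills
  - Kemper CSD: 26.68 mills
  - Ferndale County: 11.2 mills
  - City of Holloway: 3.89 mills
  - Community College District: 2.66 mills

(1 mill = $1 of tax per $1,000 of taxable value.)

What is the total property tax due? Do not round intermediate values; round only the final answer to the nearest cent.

$2,107.49

Assessed value = $469,000 × 0.2 = $93,800
Millbrook Township: $93,800 × 0.0066 = $619.08
Kemper CSD: ($93,800 − $60,300) × 0.02668 = $33,500 × 0.02668 = $893.78
Ferndale County: ($93,800 − $60,300) × 0.0112 = $33,500 × 0.0112 = $375.2
City of Holloway: ($93,800 − $60,300) × 0.00389 = $33,500 × 0.00389 = $130.315
Community College District: ($93,800 − $60,300) × 0.00266 = $33,500 × 0.00266 = $89.11
Total = $2,107.485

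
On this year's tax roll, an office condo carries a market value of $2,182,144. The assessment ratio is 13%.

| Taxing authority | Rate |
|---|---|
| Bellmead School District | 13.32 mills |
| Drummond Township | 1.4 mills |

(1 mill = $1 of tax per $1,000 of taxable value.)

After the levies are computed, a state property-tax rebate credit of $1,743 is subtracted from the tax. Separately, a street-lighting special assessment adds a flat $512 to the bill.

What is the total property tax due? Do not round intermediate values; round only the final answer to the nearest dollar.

Assessed value = $2,182,144 × 0.13 = $283,678.72
Bellmead School District: $283,678.72 × 0.01332 = $3,778.6005504
Drummond Township: $283,678.72 × 0.0014 = $397.150208
Levies subtotal = $4,175.7507584
After credit = $4,175.7507584 − $1,743 = $2,432.7507584
Total = $2,432.7507584 + $512 = $2,944.7507584

$2,945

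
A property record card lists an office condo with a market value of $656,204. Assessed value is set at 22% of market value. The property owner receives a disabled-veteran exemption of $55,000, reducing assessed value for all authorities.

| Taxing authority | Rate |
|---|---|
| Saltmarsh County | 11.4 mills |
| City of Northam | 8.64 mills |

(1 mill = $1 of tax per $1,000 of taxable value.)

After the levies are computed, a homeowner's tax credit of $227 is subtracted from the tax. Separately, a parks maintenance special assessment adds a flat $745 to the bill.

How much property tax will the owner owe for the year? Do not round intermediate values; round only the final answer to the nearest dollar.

$2,309

Assessed value = $656,204 × 0.22 = $144,364.88
Taxable value = $144,364.88 − $55,000 = $89,364.88
Saltmarsh County: $89,364.88 × 0.0114 = $1,018.759632
City of Northam: $89,364.88 × 0.00864 = $772.1125632
Levies subtotal = $1,790.8721952
After credit = $1,790.8721952 − $227 = $1,563.8721952
Total = $1,563.8721952 + $745 = $2,308.8721952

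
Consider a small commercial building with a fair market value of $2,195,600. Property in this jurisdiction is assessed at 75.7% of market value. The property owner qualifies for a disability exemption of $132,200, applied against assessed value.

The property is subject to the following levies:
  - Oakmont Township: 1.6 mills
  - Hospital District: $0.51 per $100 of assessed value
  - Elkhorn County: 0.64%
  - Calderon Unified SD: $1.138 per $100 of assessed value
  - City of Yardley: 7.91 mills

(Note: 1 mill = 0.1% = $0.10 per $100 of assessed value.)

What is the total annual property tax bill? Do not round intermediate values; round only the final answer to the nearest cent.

Assessed value = $2,195,600 × 0.757 = $1,662,069.2
Taxable value = $1,662,069.2 − $132,200 = $1,529,869.2
Oakmont Township: $1,529,869.2 × 0.0016 = $2,447.79072
Hospital District: $1,529,869.2 × 0.0051 = $7,802.33292
Elkhorn County: $1,529,869.2 × 0.0064 = $9,791.16288
Calderon Unified SD: $1,529,869.2 × 0.01138 = $17,409.911496
City of Yardley: $1,529,869.2 × 0.00791 = $12,101.265372
Total = $49,552.463388

$49,552.46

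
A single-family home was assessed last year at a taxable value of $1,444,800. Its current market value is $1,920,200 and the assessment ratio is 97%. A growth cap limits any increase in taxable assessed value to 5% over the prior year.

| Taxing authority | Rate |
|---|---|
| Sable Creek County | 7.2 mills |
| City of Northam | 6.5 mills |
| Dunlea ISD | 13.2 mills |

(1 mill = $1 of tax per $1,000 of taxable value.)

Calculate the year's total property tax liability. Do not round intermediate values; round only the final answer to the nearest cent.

$40,808.38

Uncapped assessed value = $1,920,200 × 0.97 = $1,862,594
Cap limit = $1,444,800 × 1.05 = $1,517,040
Taxable assessed value = min($1,862,594, $1,517,040) = $1,517,040 (cap binds)
Sable Creek County: $1,517,040 × 0.0072 = $10,922.688
City of Northam: $1,517,040 × 0.0065 = $9,860.76
Dunlea ISD: $1,517,040 × 0.0132 = $20,024.928
Total = $40,808.376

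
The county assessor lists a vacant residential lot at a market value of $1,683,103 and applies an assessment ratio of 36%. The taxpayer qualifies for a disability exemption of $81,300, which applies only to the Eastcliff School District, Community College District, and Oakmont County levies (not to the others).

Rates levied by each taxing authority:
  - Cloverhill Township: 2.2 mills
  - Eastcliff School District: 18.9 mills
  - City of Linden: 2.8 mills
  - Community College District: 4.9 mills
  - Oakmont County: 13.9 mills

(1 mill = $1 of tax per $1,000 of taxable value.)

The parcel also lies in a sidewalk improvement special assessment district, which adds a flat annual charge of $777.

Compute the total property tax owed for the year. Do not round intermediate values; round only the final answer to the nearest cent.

Assessed value = $1,683,103 × 0.36 = $605,917.08
Cloverhill Township: $605,917.08 × 0.0022 = $1,333.017576
Eastcliff School District: ($605,917.08 − $81,300) × 0.0189 = $524,617.08 × 0.0189 = $9,915.262812
City of Linden: $605,917.08 × 0.0028 = $1,696.567824
Community College District: ($605,917.08 − $81,300) × 0.0049 = $524,617.08 × 0.0049 = $2,570.623692
Oakmont County: ($605,917.08 − $81,300) × 0.0139 = $524,617.08 × 0.0139 = $7,292.177412
Levies subtotal = $22,807.649316
Total = $22,807.649316 + $777 = $23,584.649316

$23,584.65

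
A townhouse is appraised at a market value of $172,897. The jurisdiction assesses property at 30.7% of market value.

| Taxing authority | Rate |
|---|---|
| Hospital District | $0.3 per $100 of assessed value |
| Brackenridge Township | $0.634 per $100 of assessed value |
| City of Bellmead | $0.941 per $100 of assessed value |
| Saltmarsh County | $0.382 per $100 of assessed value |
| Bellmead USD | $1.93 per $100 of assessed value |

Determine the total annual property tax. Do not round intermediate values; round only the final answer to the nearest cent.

$2,222.43

Assessed value = $172,897 × 0.307 = $53,079.379
Hospital District: $53,079.379 × 0.003 = $159.238137
Brackenridge Township: $53,079.379 × 0.00634 = $336.52326286
City of Bellmead: $53,079.379 × 0.00941 = $499.47695639
Saltmarsh County: $53,079.379 × 0.00382 = $202.76322778
Bellmead USD: $53,079.379 × 0.0193 = $1,024.4320147
Total = $159.238137 + $336.52326286 + $499.47695639 + $202.76322778 + $1,024.4320147 = $2,222.43359873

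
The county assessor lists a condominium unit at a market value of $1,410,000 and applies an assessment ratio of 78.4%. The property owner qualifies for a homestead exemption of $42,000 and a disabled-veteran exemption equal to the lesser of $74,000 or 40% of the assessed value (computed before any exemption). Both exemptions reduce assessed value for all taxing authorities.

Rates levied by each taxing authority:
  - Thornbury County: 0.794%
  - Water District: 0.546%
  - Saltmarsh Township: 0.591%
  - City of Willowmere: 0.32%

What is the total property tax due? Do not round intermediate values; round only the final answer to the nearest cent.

Assessed value = $1,410,000 × 0.784 = $1,105,440
Disabled-veteran exemption = min($74,000, 40% × $1,105,440) = min($74,000, $442,176) = $74,000 (dollar cap binds)
Taxable value = $1,105,440 − $42,000 − $74,000 = $989,440
Thornbury County: $989,440 × 0.00794 = $7,856.1536
Water District: $989,440 × 0.00546 = $5,402.3424
Saltmarsh Township: $989,440 × 0.00591 = $5,847.5904
City of Willowmere: $989,440 × 0.0032 = $3,166.208
Total = $22,272.2944

$22,272.29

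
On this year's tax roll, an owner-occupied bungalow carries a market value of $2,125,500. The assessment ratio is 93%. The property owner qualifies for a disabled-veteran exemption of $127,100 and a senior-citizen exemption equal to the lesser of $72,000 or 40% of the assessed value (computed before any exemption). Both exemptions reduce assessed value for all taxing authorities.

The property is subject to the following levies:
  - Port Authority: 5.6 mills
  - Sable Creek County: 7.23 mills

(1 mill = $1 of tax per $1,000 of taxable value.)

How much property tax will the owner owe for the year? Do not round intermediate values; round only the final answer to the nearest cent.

$22,806.80

Assessed value = $2,125,500 × 0.93 = $1,976,715
Senior-citizen exemption = min($72,000, 40% × $1,976,715) = min($72,000, $790,686) = $72,000 (dollar cap binds)
Taxable value = $1,976,715 − $127,100 − $72,000 = $1,777,615
Port Authority: $1,777,615 × 0.0056 = $9,954.644
Sable Creek County: $1,777,615 × 0.00723 = $12,852.15645
Total = $22,806.80045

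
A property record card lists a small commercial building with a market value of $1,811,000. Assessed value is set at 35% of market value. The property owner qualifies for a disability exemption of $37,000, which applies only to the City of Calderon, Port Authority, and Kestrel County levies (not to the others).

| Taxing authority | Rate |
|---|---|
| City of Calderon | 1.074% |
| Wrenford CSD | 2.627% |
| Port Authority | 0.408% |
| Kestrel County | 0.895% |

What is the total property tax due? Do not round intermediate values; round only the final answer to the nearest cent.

$30,838.36

Assessed value = $1,811,000 × 0.35 = $633,850
City of Calderon: ($633,850 − $37,000) × 0.01074 = $596,850 × 0.01074 = $6,410.169
Wrenford CSD: $633,850 × 0.02627 = $16,651.2395
Port Authority: ($633,850 − $37,000) × 0.00408 = $596,850 × 0.00408 = $2,435.148
Kestrel County: ($633,850 − $37,000) × 0.00895 = $596,850 × 0.00895 = $5,341.8075
Total = $30,838.364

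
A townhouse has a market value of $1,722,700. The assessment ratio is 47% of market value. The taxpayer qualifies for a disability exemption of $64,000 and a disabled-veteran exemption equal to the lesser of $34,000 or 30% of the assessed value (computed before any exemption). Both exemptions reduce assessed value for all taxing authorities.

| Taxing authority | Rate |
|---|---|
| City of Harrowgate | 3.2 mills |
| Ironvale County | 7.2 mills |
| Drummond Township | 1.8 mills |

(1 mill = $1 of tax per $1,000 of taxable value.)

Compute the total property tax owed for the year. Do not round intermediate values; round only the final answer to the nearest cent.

$8,682.36

Assessed value = $1,722,700 × 0.47 = $809,669
Disabled-veteran exemption = min($34,000, 30% × $809,669) = min($34,000, $242,900.7) = $34,000 (dollar cap binds)
Taxable value = $809,669 − $64,000 − $34,000 = $711,669
City of Harrowgate: $711,669 × 0.0032 = $2,277.3408
Ironvale County: $711,669 × 0.0072 = $5,124.0168
Drummond Township: $711,669 × 0.0018 = $1,281.0042
Total = $8,682.3618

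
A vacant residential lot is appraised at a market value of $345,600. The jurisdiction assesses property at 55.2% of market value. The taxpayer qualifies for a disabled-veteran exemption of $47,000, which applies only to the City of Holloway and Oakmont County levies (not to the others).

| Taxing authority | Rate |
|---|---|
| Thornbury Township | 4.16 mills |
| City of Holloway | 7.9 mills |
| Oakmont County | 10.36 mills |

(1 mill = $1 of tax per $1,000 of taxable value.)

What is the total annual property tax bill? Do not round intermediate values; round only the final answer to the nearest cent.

Assessed value = $345,600 × 0.552 = $190,771.2
Thornbury Township: $190,771.2 × 0.00416 = $793.608192
City of Holloway: ($190,771.2 − $47,000) × 0.0079 = $143,771.2 × 0.0079 = $1,135.79248
Oakmont County: ($190,771.2 − $47,000) × 0.01036 = $143,771.2 × 0.01036 = $1,489.469632
Total = $3,418.870304

$3,418.87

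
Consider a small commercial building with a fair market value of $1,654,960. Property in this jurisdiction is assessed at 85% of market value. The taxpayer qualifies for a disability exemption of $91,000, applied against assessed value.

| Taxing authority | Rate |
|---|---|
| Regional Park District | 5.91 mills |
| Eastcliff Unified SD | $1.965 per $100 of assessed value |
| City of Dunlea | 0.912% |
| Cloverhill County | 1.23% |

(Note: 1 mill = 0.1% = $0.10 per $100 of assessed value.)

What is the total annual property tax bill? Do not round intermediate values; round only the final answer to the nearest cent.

$61,812.34

Assessed value = $1,654,960 × 0.85 = $1,406,716
Taxable value = $1,406,716 − $91,000 = $1,315,716
Regional Park District: $1,315,716 × 0.00591 = $7,775.88156
Eastcliff Unified SD: $1,315,716 × 0.01965 = $25,853.8194
City of Dunlea: $1,315,716 × 0.00912 = $11,999.32992
Cloverhill County: $1,315,716 × 0.0123 = $16,183.3068
Total = $61,812.33768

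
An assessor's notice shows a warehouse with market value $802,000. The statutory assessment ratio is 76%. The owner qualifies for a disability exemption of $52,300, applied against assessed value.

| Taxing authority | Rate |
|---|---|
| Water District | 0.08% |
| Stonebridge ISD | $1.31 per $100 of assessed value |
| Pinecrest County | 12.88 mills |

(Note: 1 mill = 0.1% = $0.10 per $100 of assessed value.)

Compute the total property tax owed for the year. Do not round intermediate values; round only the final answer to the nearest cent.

Assessed value = $802,000 × 0.76 = $609,520
Taxable value = $609,520 − $52,300 = $557,220
Water District: $557,220 × 0.0008 = $445.776
Stonebridge ISD: $557,220 × 0.0131 = $7,299.582
Pinecrest County: $557,220 × 0.01288 = $7,176.9936
Total = $14,922.3516

$14,922.35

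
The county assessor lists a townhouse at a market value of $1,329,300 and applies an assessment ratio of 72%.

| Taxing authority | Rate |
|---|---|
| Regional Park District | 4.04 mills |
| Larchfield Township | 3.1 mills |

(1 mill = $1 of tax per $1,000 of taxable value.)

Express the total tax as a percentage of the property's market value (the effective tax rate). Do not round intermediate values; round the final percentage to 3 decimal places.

Assessed value = $1,329,300 × 0.72 = $957,096
Regional Park District: $957,096 × 0.00404 = $3,866.66784
Larchfield Township: $957,096 × 0.0031 = $2,966.9976
Total tax = $6,833.66544
Effective rate = $6,833.66544 ÷ $1,329,300 = 0.514% of market value

0.514%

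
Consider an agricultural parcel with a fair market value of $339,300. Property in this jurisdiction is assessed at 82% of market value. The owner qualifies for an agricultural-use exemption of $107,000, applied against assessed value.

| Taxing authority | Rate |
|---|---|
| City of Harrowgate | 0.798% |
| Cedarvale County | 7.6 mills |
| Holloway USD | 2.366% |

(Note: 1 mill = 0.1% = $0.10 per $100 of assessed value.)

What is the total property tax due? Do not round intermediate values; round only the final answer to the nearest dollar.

Assessed value = $339,300 × 0.82 = $278,226
Taxable value = $278,226 − $107,000 = $171,226
City of Harrowgate: $171,226 × 0.00798 = $1,366.38348
Cedarvale County: $171,226 × 0.0076 = $1,301.3176
Holloway USD: $171,226 × 0.02366 = $4,051.20716
Total = $6,718.90824

$6,719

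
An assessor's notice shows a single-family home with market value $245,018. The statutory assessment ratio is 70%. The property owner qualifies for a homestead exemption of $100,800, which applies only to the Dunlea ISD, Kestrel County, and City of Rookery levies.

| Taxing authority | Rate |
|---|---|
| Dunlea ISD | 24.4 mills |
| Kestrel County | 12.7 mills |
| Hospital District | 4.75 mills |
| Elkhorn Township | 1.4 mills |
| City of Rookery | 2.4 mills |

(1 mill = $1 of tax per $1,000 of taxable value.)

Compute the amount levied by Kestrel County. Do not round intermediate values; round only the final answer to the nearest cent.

$898.05

Assessed value = $245,018 × 0.7 = $171,512.6
Kestrel County taxable value = $171,512.6 − $100,800 = $70,712.6
Kestrel County levy = $70,712.6 × 0.0127 = $898.05002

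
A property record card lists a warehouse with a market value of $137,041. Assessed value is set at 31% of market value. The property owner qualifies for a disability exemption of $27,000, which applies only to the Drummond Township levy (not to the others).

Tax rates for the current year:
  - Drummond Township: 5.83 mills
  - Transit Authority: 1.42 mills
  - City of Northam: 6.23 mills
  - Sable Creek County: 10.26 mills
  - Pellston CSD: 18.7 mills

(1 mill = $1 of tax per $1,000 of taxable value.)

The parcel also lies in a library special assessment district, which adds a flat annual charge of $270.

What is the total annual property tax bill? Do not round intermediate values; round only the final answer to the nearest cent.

$1,915.56

Assessed value = $137,041 × 0.31 = $42,482.71
Drummond Township: ($42,482.71 − $27,000) × 0.00583 = $15,482.71 × 0.00583 = $90.2641993
Transit Authority: $42,482.71 × 0.00142 = $60.3254482
City of Northam: $42,482.71 × 0.00623 = $264.6672833
Sable Creek County: $42,482.71 × 0.01026 = $435.8726046
Pellston CSD: $42,482.71 × 0.0187 = $794.426677
Levies subtotal = $1,645.5562124
Total = $1,645.5562124 + $270 = $1,915.5562124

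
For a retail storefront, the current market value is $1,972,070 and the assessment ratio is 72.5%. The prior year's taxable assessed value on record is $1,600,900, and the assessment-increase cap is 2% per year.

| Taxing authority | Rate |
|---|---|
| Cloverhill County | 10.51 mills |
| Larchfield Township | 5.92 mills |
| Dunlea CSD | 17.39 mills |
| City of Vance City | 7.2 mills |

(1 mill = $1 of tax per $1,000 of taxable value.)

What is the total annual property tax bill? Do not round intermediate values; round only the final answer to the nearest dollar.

Uncapped assessed value = $1,972,070 × 0.725 = $1,429,750.75
Cap limit = $1,600,900 × 1.02 = $1,632,918
Taxable assessed value = min($1,429,750.75, $1,632,918) = $1,429,750.75 (cap does not bind)
Cloverhill County: $1,429,750.75 × 0.01051 = $15,026.6803825
Larchfield Township: $1,429,750.75 × 0.00592 = $8,464.12444
Dunlea CSD: $1,429,750.75 × 0.01739 = $24,863.3655425
City of Vance City: $1,429,750.75 × 0.0072 = $10,294.2054
Total = $58,648.375765

$58,648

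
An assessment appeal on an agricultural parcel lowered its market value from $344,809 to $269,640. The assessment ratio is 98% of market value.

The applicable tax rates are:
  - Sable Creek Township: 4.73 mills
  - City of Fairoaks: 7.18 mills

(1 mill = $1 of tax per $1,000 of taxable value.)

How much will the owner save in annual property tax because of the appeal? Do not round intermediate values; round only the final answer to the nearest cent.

Old assessed value = $344,809 × 0.98 = $337,912.82
New assessed value = $269,640 × 0.98 = $264,247.2
Combined rate = 0.00473 + 0.00718 = 0.01191
Old tax = $337,912.82 × 0.01191 = $4,024.5416862
New tax = $264,247.2 × 0.01191 = $3,147.184152
Reduction = $4,024.5416862 − $3,147.184152 = $877.3575342

$877.36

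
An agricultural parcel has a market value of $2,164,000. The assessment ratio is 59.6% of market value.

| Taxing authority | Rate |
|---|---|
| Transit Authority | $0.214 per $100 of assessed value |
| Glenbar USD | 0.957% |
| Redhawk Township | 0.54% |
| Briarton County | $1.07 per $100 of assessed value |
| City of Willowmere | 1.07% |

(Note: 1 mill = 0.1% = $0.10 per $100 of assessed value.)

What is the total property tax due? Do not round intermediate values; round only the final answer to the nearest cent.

Assessed value = $2,164,000 × 0.596 = $1,289,744
Transit Authority: $1,289,744 × 0.00214 = $2,760.05216
Glenbar USD: $1,289,744 × 0.00957 = $12,342.85008
Redhawk Township: $1,289,744 × 0.0054 = $6,964.6176
Briarton County: $1,289,744 × 0.0107 = $13,800.2608
City of Willowmere: $1,289,744 × 0.0107 = $13,800.2608
Total = $49,668.04144

$49,668.04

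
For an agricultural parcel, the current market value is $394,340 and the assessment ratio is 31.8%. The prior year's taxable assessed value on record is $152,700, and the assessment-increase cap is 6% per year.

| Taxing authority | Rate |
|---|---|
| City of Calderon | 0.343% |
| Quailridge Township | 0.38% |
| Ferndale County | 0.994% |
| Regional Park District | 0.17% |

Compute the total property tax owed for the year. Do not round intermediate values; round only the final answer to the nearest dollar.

$2,366

Uncapped assessed value = $394,340 × 0.318 = $125,400.12
Cap limit = $152,700 × 1.06 = $161,862
Taxable assessed value = min($125,400.12, $161,862) = $125,400.12 (cap does not bind)
City of Calderon: $125,400.12 × 0.00343 = $430.1224116
Quailridge Township: $125,400.12 × 0.0038 = $476.520456
Ferndale County: $125,400.12 × 0.00994 = $1,246.4771928
Regional Park District: $125,400.12 × 0.0017 = $213.180204
Total = $2,366.3002644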